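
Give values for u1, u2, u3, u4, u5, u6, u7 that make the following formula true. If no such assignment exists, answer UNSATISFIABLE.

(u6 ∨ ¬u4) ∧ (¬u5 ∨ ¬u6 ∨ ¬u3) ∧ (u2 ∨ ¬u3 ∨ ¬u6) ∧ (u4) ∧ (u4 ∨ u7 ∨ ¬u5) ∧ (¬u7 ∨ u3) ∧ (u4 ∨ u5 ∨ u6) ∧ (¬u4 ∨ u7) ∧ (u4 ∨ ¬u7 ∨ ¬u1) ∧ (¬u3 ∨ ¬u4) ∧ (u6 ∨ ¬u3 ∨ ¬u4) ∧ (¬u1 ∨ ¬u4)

UNSATISFIABLE

The clause (u4) is unit, so u4 = True.
The clause (u6) is unit, so u6 = True.
The clause (u7) is unit, so u7 = True.
The clause (u3) is unit, so u3 = True.
But (¬u3) is also a unit clause — contradiction.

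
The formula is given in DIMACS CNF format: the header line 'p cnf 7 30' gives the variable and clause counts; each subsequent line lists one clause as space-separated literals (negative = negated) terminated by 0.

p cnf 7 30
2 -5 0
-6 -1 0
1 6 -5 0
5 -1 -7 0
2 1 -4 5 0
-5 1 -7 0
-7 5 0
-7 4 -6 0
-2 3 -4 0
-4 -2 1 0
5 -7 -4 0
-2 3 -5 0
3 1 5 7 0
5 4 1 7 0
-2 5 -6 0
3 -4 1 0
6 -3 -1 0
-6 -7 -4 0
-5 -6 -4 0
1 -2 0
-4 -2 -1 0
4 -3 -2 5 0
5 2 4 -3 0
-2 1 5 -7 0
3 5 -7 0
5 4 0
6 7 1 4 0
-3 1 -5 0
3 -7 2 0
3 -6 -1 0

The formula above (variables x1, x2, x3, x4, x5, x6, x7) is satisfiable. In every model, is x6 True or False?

Suppose x6 = True.
(¬x1) alone gives x1 = False.
(¬x2) alone gives x2 = False.
(¬x5) alone gives x5 = False.
(¬x4) alone gives x4 = False.
Now (x4) is unsatisfied and unit — conflict.
So every satisfying assignment has x6 = False.

False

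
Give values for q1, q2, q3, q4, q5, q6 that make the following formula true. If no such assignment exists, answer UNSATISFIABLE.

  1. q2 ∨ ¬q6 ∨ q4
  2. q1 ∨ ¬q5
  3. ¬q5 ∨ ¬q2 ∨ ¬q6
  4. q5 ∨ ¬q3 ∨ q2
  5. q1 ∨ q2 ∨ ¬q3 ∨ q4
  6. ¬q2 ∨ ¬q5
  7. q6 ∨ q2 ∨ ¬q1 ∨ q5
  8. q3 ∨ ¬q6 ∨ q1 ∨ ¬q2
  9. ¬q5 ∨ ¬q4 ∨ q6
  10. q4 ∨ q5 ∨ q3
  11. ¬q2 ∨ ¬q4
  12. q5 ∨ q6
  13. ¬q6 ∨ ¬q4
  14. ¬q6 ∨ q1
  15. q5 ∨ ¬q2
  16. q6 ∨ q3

Case q1 = True:
Case q2 = False:
Case q6 = False:
(q5) alone gives q5 = True.
(¬q4) alone gives q4 = False.
(q3) alone gives q3 = True.
All clauses are satisfied.

q1=True; q2=False; q3=True; q4=False; q5=True; q6=False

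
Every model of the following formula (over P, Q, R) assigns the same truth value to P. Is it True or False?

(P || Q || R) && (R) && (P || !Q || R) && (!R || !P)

Suppose P = true.
(R) alone gives R = true.
Now (!R) is unsatisfied and unit — conflict.
So every satisfying assignment has P = False.

False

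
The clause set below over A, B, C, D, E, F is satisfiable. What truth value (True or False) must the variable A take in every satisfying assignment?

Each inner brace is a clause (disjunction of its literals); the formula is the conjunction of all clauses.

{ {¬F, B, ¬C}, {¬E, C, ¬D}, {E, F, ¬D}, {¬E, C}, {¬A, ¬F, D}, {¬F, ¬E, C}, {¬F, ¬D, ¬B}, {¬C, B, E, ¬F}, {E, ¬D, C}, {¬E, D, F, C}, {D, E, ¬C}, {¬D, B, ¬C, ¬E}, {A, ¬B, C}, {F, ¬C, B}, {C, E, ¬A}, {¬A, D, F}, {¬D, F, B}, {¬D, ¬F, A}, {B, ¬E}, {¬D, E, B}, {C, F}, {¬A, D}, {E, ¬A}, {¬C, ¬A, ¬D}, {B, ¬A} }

Suppose A = True.
(D) alone gives D = True.
(E) alone gives E = True.
(C) alone gives C = True.
That conflicts with the unit clause (¬C).
So every satisfying assignment has A = False.

False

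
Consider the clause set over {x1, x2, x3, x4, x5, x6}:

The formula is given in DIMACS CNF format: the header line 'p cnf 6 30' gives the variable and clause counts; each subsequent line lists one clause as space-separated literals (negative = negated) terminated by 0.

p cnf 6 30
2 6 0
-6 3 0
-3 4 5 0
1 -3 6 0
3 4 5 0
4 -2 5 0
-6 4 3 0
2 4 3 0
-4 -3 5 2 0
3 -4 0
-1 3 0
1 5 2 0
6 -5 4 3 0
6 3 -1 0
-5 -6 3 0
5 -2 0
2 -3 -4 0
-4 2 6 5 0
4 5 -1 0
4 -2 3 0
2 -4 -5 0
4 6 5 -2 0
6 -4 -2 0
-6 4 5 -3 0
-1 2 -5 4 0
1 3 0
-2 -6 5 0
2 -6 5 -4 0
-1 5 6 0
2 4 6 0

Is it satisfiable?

Case x2 = True:
(x5) alone gives x5 = True.
Case x6 = False:
(¬x4) alone gives x4 = False.
(x3) alone gives x3 = True.
(x1) alone gives x1 = True.
Every clause now holds.
A satisfying assignment: x1: True; x2: True; x3: True; x4: False; x5: True; x6: False.

Yes, satisfiable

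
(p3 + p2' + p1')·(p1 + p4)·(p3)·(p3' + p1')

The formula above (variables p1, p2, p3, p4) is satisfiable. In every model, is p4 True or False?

Suppose p4 = 0.
From the singleton clause (p1), p1 = 1.
From the singleton clause (p3), p3 = 1.
That conflicts with the unit clause (p3').
So every satisfying assignment has p4 = True.

True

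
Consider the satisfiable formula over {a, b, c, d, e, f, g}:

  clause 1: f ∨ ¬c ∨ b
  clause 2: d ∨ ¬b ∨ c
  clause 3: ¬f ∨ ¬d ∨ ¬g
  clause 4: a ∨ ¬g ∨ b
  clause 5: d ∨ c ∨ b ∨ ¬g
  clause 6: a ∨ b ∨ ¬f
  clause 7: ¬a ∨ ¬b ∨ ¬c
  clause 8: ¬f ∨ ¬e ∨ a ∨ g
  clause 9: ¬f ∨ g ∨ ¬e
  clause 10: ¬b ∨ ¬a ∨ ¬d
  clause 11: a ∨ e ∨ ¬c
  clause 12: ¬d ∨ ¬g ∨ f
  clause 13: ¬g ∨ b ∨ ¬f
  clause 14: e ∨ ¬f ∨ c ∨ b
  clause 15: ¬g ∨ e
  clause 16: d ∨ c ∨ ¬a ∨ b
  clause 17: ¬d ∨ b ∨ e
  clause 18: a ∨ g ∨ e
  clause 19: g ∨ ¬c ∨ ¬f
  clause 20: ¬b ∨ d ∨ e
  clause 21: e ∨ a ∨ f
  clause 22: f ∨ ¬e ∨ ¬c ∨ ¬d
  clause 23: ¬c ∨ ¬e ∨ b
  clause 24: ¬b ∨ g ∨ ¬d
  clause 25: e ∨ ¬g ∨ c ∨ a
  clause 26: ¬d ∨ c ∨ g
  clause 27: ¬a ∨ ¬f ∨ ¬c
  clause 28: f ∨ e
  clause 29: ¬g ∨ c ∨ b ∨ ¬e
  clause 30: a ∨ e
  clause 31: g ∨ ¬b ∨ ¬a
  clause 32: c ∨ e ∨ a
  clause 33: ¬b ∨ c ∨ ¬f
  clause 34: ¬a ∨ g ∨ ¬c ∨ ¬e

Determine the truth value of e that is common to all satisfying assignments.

Suppose e = False.
(¬g) alone gives g = False.
(a) alone gives a = True.
(f) alone gives f = True.
(¬c) alone gives c = False.
(b) alone gives b = True.
Now (¬b) is unsatisfied and unit — conflict.
So every satisfying assignment has e = True.

True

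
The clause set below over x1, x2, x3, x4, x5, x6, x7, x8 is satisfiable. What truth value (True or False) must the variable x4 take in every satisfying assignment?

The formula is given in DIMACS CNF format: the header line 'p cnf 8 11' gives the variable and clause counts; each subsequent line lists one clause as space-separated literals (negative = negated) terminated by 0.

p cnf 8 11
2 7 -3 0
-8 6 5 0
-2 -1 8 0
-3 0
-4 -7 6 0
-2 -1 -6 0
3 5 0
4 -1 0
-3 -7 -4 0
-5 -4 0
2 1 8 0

Suppose x4 = True.
Unit clause (¬x3) forces x3 = False.
Unit clause (x5) forces x5 = True.
That conflicts with the unit clause (¬x5).
So every satisfying assignment has x4 = False.

False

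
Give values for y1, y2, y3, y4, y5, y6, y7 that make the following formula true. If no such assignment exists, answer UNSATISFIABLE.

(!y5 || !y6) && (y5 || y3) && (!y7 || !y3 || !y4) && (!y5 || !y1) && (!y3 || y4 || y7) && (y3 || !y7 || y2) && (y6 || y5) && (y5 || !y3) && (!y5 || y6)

UNSATISFIABLE

Suppose y5 = false.
Unit clause (y3) forces y3 = true.
That conflicts with the unit clause (!y3).
So y5 must be the other value — set y5 = true.
Unit clause (!y6) forces y6 = false.
That conflicts with the unit clause (y6).
Both values of y5 lead to a conflict.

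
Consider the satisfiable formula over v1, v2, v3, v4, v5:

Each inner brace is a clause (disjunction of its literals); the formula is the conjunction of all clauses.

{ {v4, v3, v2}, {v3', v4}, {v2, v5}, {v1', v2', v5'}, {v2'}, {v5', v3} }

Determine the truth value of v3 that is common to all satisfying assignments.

Suppose v3 = 0.
(v2') alone gives v2 = 0.
(v4) alone gives v4 = 1.
(v5) alone gives v5 = 1.
That conflicts with the unit clause (v5').
So every satisfying assignment has v3 = True.

True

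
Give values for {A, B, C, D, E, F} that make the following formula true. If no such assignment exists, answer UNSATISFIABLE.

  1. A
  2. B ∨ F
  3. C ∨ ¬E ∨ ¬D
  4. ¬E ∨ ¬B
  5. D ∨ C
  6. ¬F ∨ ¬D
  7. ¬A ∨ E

(A) alone gives A = True.
(E) alone gives E = True.
(¬B) alone gives B = False.
(F) alone gives F = True.
(¬D) alone gives D = False.
(C) alone gives C = True.
All clauses are satisfied.

A: True,  B: False,  C: True,  D: False,  E: True,  F: True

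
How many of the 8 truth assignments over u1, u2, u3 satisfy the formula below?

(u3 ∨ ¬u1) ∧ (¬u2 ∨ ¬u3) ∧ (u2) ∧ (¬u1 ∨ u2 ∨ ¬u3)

1

There are 2^3 = 8 truth assignments over (u1, u2, u3).
Split on u2. With u2 = True, the clauses containing u2 are satisfied and ¬u2 drops from the rest; 1 of the 2^2 = 4 assignments to the other variables satisfy what remains.
With u2 = False, by the same count on the reduced clause set, 0 assignments work.
(One model: u1=F, u2=T, u3=F.)
Total: 1 + 0 = 1.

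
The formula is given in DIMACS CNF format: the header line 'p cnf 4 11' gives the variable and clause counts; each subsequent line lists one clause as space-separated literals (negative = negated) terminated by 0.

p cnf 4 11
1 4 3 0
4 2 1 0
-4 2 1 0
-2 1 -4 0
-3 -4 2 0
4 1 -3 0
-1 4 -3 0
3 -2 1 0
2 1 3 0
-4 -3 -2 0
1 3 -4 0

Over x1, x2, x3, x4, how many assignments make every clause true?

There are 2^4 = 16 truth assignments over (x1, x2, x3, x4).
Check each against the 11 clauses (columns in the order x1, x2, x3, x4):
  F F F F  ✗ fails (x1 ∨ x4 ∨ x3)
  F F F T  ✗ fails (¬x4 ∨ x2 ∨ x1)
  F F T F  ✗ fails (x4 ∨ x2 ∨ x1)
  F F T T  ✗ fails (¬x4 ∨ x2 ∨ x1)
  F T F F  ✗ fails (x1 ∨ x4 ∨ x3)
  F T F T  ✗ fails (¬x2 ∨ x1 ∨ ¬x4)
  F T T F  ✗ fails (x4 ∨ x1 ∨ ¬x3)
  F T T T  ✗ fails (¬x2 ∨ x1 ∨ ¬x4)
  T F F F  ✓ satisfies all
  T F F T  ✓ satisfies all
  T F T F  ✗ fails (¬x1 ∨ x4 ∨ ¬x3)
  T F T T  ✗ fails (¬x3 ∨ ¬x4 ∨ x2)
  T T F F  ✓ satisfies all
  T T F T  ✓ satisfies all
  T T T F  ✗ fails (¬x1 ∨ x4 ∨ ¬x3)
  T T T T  ✗ fails (¬x4 ∨ ¬x3 ∨ ¬x2)
4 of the 16 rows are models.

4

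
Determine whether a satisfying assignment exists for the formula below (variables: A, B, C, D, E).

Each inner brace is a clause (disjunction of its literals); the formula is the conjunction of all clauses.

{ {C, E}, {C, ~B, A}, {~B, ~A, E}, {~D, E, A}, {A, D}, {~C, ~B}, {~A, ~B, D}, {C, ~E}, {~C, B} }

Unsatisfiable

Branch on C: set C = 1.
The clause (~B) is unit, so B = 0.
But (B) is also a unit clause — contradiction.
That branch fails; take C = 0 instead.
The clause (E) is unit, so E = 1.
But (~E) is also a unit clause — contradiction.
Either choice for C ends in contradiction.
No assignment satisfies every clause.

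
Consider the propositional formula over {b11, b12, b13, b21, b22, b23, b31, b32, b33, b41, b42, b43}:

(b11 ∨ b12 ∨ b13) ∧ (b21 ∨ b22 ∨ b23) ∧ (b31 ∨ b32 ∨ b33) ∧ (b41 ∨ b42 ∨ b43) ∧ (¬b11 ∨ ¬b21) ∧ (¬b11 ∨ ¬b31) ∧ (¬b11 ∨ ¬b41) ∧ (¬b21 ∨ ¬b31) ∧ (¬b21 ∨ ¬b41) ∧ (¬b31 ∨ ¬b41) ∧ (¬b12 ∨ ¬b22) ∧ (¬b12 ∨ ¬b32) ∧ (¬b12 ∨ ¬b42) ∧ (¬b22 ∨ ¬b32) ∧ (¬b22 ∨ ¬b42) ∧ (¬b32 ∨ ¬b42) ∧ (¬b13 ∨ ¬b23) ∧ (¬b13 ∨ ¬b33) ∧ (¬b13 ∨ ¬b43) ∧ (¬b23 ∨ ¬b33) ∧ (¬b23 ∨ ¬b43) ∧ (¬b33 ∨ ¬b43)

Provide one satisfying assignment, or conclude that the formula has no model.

Branch on b11: set b11 = False.
Branch on b12: set b12 = True.
The clause (¬b22) is unit, so b22 = False.
The clause (¬b32) is unit, so b32 = False.
The clause (¬b42) is unit, so b42 = False.
Branch on b21: set b21 = True.
The clause (¬b31) is unit, so b31 = False.
The clause (b33) is unit, so b33 = True.
The clause (¬b41) is unit, so b41 = False.
The clause (b43) is unit, so b43 = True.
But (¬b43) is also a unit clause — contradiction.
Undo b21 and try b21 = False.
The clause (b23) is unit, so b23 = True.
The clause (¬b13) is unit, so b13 = False.
The clause (¬b33) is unit, so b33 = False.
The clause (b31) is unit, so b31 = True.
The clause (¬b41) is unit, so b41 = False.
The clause (b43) is unit, so b43 = True.
But (¬b43) is also a unit clause — contradiction.
Either choice for b21 ends in contradiction.
Undo b12 and try b12 = False.
The clause (b13) is unit, so b13 = True.
The clause (¬b23) is unit, so b23 = False.
The clause (¬b33) is unit, so b33 = False.
The clause (¬b43) is unit, so b43 = False.
Branch on b21: set b21 = True.
The clause (¬b31) is unit, so b31 = False.
The clause (b32) is unit, so b32 = True.
The clause (¬b41) is unit, so b41 = False.
The clause (b42) is unit, so b42 = True.
But (¬b42) is also a unit clause — contradiction.
Undo b21 and try b21 = False.
The clause (b22) is unit, so b22 = True.
The clause (¬b32) is unit, so b32 = False.
The clause (b31) is unit, so b31 = True.
The clause (¬b41) is unit, so b41 = False.
The clause (b42) is unit, so b42 = True.
But (¬b42) is also a unit clause — contradiction.
Either choice for b21 ends in contradiction.
Either choice for b12 ends in contradiction.
Undo b11 and try b11 = True.
The clause (¬b21) is unit, so b21 = False.
The clause (¬b31) is unit, so b31 = False.
The clause (¬b41) is unit, so b41 = False.
Branch on b22: set b22 = True.
The clause (¬b12) is unit, so b12 = False.
The clause (¬b32) is unit, so b32 = False.
The clause (b33) is unit, so b33 = True.
The clause (¬b42) is unit, so b42 = False.
The clause (b43) is unit, so b43 = True.
But (¬b43) is also a unit clause — contradiction.
Undo b22 and try b22 = False.
The clause (b23) is unit, so b23 = True.
The clause (¬b13) is unit, so b13 = False.
The clause (¬b33) is unit, so b33 = False.
The clause (b32) is unit, so b32 = True.
The clause (¬b12) is unit, so b12 = False.
The clause (¬b42) is unit, so b42 = False.
The clause (b43) is unit, so b43 = True.
But (¬b43) is also a unit clause — contradiction.
Either choice for b22 ends in contradiction.
Either choice for b11 ends in contradiction.

UNSATISFIABLE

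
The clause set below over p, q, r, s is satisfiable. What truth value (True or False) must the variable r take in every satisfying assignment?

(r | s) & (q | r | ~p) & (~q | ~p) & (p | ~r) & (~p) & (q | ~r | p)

False

Suppose r = 1.
The clause (p) is unit, so p = 1.
But (~p) is also a unit clause — contradiction.
So every satisfying assignment has r = False.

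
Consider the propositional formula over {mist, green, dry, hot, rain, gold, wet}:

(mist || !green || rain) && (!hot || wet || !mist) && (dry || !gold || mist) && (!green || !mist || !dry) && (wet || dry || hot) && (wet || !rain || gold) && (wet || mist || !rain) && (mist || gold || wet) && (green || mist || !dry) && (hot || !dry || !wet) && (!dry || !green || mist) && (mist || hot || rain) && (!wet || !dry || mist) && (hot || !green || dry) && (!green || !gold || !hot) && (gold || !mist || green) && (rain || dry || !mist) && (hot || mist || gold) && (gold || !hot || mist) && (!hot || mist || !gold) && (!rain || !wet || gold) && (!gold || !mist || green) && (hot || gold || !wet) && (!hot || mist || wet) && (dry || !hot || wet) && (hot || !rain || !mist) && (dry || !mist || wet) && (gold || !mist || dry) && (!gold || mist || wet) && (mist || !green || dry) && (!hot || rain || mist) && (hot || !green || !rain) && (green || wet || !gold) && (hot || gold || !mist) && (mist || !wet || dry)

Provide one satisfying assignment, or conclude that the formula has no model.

UNSATISFIABLE

Branch on mist: set mist = true.
Branch on hot: set hot = false.
Unit clause (!rain) forces rain = false.
Unit clause (dry) forces dry = true.
Unit clause (!green) forces green = false.
Unit clause (!wet) forces wet = false.
Unit clause (gold) forces gold = true.
Now (!gold) is unsatisfied and unit — conflict.
That branch fails; take hot = true instead.
Unit clause (wet) forces wet = true.
Branch on green: set green = false.
Unit clause (gold) forces gold = true.
Now (!gold) is unsatisfied and unit — conflict.
That branch fails; take green = true instead.
Unit clause (!dry) forces dry = false.
Unit clause (!gold) forces gold = false.
Now (gold) is unsatisfied and unit — conflict.
Neither green = true nor green = false works.
Neither hot = true nor hot = false works.
That branch fails; take mist = false instead.
Branch on green: set green = false.
Unit clause (!dry) forces dry = false.
Unit clause (!gold) forces gold = false.
Unit clause (wet) forces wet = true.
Now (!wet) is unsatisfied and unit — conflict.
That branch fails; take green = true instead.
Unit clause (rain) forces rain = true.
Unit clause (wet) forces wet = true.
Unit clause (!dry) forces dry = false.
Now (dry) is unsatisfied and unit — conflict.
Neither green = true nor green = false works.
Neither mist = true nor mist = false works.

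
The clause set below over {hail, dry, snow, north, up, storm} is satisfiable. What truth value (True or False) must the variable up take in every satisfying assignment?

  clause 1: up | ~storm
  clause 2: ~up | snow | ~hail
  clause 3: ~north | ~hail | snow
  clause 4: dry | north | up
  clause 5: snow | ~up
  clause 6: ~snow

False

Suppose up = 1.
From the singleton clause (snow), snow = 1.
But (~snow) is also a unit clause — contradiction.
So every satisfying assignment has up = False.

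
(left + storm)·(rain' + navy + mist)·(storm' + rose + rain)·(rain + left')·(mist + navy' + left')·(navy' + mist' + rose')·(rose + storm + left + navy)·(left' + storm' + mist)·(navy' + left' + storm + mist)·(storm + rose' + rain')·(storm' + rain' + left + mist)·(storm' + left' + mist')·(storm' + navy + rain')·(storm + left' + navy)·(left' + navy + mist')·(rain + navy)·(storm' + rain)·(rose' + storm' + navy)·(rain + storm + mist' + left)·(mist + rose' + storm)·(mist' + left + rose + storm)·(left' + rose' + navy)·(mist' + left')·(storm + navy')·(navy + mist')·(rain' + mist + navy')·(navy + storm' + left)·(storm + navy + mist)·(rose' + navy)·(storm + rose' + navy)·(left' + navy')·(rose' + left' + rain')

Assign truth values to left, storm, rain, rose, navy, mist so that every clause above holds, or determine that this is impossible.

Try left = 0.
From the singleton clause (storm), storm = 1.
From the singleton clause (rain), rain = 1.
From the singleton clause (mist), mist = 1.
From the singleton clause (navy), navy = 1.
From the singleton clause (rose'), rose = 0.
This assignment satisfies each clause.

left=0; storm=1; rain=1; rose=0; navy=1; mist=1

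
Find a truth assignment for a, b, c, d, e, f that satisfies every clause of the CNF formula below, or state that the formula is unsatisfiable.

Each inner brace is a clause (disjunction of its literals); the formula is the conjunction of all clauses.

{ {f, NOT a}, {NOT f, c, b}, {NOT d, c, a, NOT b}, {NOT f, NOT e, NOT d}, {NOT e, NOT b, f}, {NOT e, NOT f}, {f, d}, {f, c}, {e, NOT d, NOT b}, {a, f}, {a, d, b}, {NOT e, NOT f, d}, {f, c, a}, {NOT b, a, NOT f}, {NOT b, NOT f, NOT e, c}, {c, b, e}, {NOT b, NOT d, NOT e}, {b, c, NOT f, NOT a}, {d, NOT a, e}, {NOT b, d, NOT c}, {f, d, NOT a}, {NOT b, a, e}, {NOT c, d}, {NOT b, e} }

Suppose f = true.
Unit clause (NOT e) forces e = false.
Unit clause (NOT b) forces b = false.
Unit clause (c) forces c = true.
Unit clause (d) forces d = true.
All clauses hold; a can take either value.

a ↦ true,  b ↦ false,  c ↦ true,  d ↦ true,  e ↦ false,  f ↦ true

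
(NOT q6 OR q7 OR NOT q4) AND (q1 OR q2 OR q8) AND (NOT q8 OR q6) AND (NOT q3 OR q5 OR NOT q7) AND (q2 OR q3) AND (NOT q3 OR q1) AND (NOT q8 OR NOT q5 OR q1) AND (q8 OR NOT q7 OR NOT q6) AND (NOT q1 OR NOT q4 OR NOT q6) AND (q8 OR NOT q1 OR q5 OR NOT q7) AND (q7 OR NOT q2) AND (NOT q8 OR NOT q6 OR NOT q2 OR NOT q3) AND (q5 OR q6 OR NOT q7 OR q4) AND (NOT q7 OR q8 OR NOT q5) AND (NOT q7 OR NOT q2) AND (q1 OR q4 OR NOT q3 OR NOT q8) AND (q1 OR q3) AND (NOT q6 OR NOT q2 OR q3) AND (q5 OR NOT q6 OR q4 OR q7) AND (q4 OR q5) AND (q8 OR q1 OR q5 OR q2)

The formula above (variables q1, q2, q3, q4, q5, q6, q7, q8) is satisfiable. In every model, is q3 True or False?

True

Suppose q3 = false.
The clause (q2) is unit, so q2 = true.
The clause (q7) is unit, so q7 = true.
That conflicts with the unit clause (NOT q7).
So every satisfying assignment has q3 = True.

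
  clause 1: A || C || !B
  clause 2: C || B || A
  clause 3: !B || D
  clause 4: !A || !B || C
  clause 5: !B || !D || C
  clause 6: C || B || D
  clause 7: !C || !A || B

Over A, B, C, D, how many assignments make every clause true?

There are 2^4 = 16 truth assignments over (A, B, C, D).
Check each against the 7 clauses (columns in the order A, B, C, D):
  F F F F  ✗ fails (C || B || A)
  F F F T  ✗ fails (C || B || A)
  F F T F  ✓ satisfies all
  F F T T  ✓ satisfies all
  F T F F  ✗ fails (A || C || !B)
  F T F T  ✗ fails (A || C || !B)
  F T T F  ✗ fails (!B || D)
  F T T T  ✓ satisfies all
  T F F F  ✗ fails (C || B || D)
  T F F T  ✓ satisfies all
  T F T F  ✗ fails (!C || !A || B)
  T F T T  ✗ fails (!C || !A || B)
  T T F F  ✗ fails (!B || D)
  T T F T  ✗ fails (!A || !B || C)
  T T T F  ✗ fails (!B || D)
  T T T T  ✓ satisfies all
5 of the 16 rows are models.

5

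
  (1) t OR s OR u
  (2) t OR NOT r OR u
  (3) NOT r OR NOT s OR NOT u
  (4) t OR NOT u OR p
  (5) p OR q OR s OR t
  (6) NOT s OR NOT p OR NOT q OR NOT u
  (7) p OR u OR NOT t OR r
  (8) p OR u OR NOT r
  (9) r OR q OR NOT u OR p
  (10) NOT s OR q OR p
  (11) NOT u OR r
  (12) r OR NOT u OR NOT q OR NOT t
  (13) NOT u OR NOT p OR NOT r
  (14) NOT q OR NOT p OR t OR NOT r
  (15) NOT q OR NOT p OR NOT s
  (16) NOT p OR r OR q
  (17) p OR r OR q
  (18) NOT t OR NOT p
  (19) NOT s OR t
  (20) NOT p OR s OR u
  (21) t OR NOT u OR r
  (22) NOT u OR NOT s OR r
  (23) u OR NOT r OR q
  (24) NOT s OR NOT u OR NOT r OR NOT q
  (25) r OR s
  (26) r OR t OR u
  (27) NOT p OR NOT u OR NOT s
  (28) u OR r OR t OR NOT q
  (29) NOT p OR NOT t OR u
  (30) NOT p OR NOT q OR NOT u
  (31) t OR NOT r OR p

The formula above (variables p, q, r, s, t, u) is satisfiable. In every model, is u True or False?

Suppose u = false.
Try t = true.
From the singleton clause (NOT p), p = false.
From the singleton clause (r), r = true.
Now (NOT r) is unsatisfied and unit — conflict.
Undo t and try t = false.
From the singleton clause (s), s = true.
Now (NOT s) is unsatisfied and unit — conflict.
Both values of t lead to a conflict.
So every satisfying assignment has u = True.

True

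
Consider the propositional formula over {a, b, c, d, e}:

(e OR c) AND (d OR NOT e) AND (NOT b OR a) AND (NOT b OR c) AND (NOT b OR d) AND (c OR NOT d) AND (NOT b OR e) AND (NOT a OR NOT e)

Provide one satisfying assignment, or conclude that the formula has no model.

a=false, b=false, c=true, d=false, e=false

Branch on e: set e = false.
From the singleton clause (c), c = true.
From the singleton clause (NOT b), b = false.
No clause remains; a, d are free.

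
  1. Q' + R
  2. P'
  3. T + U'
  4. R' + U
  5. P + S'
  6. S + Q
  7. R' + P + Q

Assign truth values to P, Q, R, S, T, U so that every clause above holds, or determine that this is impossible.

P ↦ 0,  Q ↦ 1,  R ↦ 1,  S ↦ 0,  T ↦ 1,  U ↦ 1

The clause (P') is unit, so P = 0.
The clause (S') is unit, so S = 0.
The clause (Q) is unit, so Q = 1.
The clause (R) is unit, so R = 1.
The clause (U) is unit, so U = 1.
The clause (T) is unit, so T = 1.
Every clause now holds.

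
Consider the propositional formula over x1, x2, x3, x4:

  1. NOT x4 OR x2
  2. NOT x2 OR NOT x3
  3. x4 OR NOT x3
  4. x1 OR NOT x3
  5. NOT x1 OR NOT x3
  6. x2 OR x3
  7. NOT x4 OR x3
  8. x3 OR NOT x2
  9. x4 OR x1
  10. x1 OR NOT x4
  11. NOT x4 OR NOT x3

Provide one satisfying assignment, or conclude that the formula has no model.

Branch on x4: set x4 = false.
The clause (NOT x3) is unit, so x3 = false.
The clause (x2) is unit, so x2 = true.
But (NOT x2) is also a unit clause — contradiction.
That branch fails; take x4 = true instead.
The clause (x2) is unit, so x2 = true.
The clause (NOT x3) is unit, so x3 = false.
But (x3) is also a unit clause — contradiction.
Either choice for x4 ends in contradiction.

UNSATISFIABLE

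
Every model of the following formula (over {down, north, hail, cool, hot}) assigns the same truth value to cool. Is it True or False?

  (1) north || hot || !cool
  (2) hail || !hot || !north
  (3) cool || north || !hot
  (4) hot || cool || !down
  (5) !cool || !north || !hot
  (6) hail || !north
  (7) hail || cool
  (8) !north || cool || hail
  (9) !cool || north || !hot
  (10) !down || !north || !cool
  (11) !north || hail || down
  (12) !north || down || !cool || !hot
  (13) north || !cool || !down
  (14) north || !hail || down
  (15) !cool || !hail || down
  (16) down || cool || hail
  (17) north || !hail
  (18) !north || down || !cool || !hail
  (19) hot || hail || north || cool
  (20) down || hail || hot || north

Suppose cool = true.
Case north = true:
The clause (!hot) is unit, so hot = false.
The clause (hail) is unit, so hail = true.
The clause (!down) is unit, so down = false.
But (down) is also a unit clause — contradiction.
Backtrack on north: now try north = false.
The clause (hot) is unit, so hot = true.
But (!hot) is also a unit clause — contradiction.
Both values of north lead to a conflict.
So every satisfying assignment has cool = False.

False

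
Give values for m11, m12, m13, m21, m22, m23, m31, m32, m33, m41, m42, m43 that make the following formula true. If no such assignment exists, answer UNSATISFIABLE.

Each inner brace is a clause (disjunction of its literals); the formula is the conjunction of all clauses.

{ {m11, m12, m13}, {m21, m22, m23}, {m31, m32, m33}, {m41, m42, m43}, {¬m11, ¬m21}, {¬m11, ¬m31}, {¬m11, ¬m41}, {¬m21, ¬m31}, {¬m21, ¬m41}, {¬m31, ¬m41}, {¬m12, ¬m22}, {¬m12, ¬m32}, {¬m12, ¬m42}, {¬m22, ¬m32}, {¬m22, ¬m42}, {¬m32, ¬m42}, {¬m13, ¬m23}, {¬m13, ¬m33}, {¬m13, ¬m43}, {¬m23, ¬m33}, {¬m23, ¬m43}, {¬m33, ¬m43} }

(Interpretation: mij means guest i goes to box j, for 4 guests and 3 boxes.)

Branch on m11: set m11 = False.
Branch on m12: set m12 = True.
The clause (¬m22) is unit, so m22 = False.
The clause (¬m32) is unit, so m32 = False.
The clause (¬m42) is unit, so m42 = False.
Branch on m21: set m21 = True.
The clause (¬m31) is unit, so m31 = False.
The clause (m33) is unit, so m33 = True.
The clause (¬m41) is unit, so m41 = False.
The clause (m43) is unit, so m43 = True.
That conflicts with the unit clause (¬m43).
That branch fails; take m21 = False instead.
The clause (m23) is unit, so m23 = True.
The clause (¬m13) is unit, so m13 = False.
The clause (¬m33) is unit, so m33 = False.
The clause (m31) is unit, so m31 = True.
The clause (¬m41) is unit, so m41 = False.
The clause (m43) is unit, so m43 = True.
That conflicts with the unit clause (¬m43).
Both values of m21 lead to a conflict.
That branch fails; take m12 = False instead.
The clause (m13) is unit, so m13 = True.
The clause (¬m23) is unit, so m23 = False.
The clause (¬m33) is unit, so m33 = False.
The clause (¬m43) is unit, so m43 = False.
Branch on m21: set m21 = True.
The clause (¬m31) is unit, so m31 = False.
The clause (m32) is unit, so m32 = True.
The clause (¬m41) is unit, so m41 = False.
The clause (m42) is unit, so m42 = True.
That conflicts with the unit clause (¬m42).
That branch fails; take m21 = False instead.
The clause (m22) is unit, so m22 = True.
The clause (¬m32) is unit, so m32 = False.
The clause (m31) is unit, so m31 = True.
The clause (¬m41) is unit, so m41 = False.
The clause (m42) is unit, so m42 = True.
That conflicts with the unit clause (¬m42).
Both values of m21 lead to a conflict.
Both values of m12 lead to a conflict.
That branch fails; take m11 = True instead.
The clause (¬m21) is unit, so m21 = False.
The clause (¬m31) is unit, so m31 = False.
The clause (¬m41) is unit, so m41 = False.
Branch on m22: set m22 = True.
The clause (¬m12) is unit, so m12 = False.
The clause (¬m32) is unit, so m32 = False.
The clause (m33) is unit, so m33 = True.
The clause (¬m42) is unit, so m42 = False.
The clause (m43) is unit, so m43 = True.
That conflicts with the unit clause (¬m43).
That branch fails; take m22 = False instead.
The clause (m23) is unit, so m23 = True.
The clause (¬m13) is unit, so m13 = False.
The clause (¬m33) is unit, so m33 = False.
The clause (m32) is unit, so m32 = True.
The clause (¬m12) is unit, so m12 = False.
The clause (¬m42) is unit, so m42 = False.
The clause (m43) is unit, so m43 = True.
That conflicts with the unit clause (¬m43).
Both values of m22 lead to a conflict.
Both values of m11 lead to a conflict.

UNSATISFIABLE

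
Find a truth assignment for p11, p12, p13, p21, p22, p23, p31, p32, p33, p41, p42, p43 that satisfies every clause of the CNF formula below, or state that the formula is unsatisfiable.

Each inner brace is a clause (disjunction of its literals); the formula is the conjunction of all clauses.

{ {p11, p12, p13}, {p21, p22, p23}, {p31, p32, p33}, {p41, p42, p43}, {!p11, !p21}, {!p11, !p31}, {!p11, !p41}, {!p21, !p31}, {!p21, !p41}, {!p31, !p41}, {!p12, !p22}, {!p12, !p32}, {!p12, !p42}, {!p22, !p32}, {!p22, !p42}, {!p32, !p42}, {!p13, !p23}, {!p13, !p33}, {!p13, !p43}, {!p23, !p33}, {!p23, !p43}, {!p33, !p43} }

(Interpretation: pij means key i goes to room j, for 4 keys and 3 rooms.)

UNSATISFIABLE

Try p11 = false.
Try p12 = true.
(!p22) alone gives p22 = false.
(!p32) alone gives p32 = false.
(!p42) alone gives p42 = false.
Try p21 = true.
(!p31) alone gives p31 = false.
(p33) alone gives p33 = true.
(!p41) alone gives p41 = false.
(p43) alone gives p43 = true.
But (!p43) is also a unit clause — contradiction.
So p21 must be the other value — set p21 = false.
(p23) alone gives p23 = true.
(!p13) alone gives p13 = false.
(!p33) alone gives p33 = false.
(p31) alone gives p31 = true.
(!p41) alone gives p41 = false.
(p43) alone gives p43 = true.
But (!p43) is also a unit clause — contradiction.
Either choice for p21 ends in contradiction.
So p12 must be the other value — set p12 = false.
(p13) alone gives p13 = true.
(!p23) alone gives p23 = false.
(!p33) alone gives p33 = false.
(!p43) alone gives p43 = false.
Try p21 = true.
(!p31) alone gives p31 = false.
(p32) alone gives p32 = true.
(!p41) alone gives p41 = false.
(p42) alone gives p42 = true.
But (!p42) is also a unit clause — contradiction.
So p21 must be the other value — set p21 = false.
(p22) alone gives p22 = true.
(!p32) alone gives p32 = false.
(p31) alone gives p31 = true.
(!p41) alone gives p41 = false.
(p42) alone gives p42 = true.
But (!p42) is also a unit clause — contradiction.
Either choice for p21 ends in contradiction.
Either choice for p12 ends in contradiction.
So p11 must be the other value — set p11 = true.
(!p21) alone gives p21 = false.
(!p31) alone gives p31 = false.
(!p41) alone gives p41 = false.
Try p22 = true.
(!p12) alone gives p12 = false.
(!p32) alone gives p32 = false.
(p33) alone gives p33 = true.
(!p42) alone gives p42 = false.
(p43) alone gives p43 = true.
But (!p43) is also a unit clause — contradiction.
So p22 must be the other value — set p22 = false.
(p23) alone gives p23 = true.
(!p13) alone gives p13 = false.
(!p33) alone gives p33 = false.
(p32) alone gives p32 = true.
(!p12) alone gives p12 = false.
(!p42) alone gives p42 = false.
(p43) alone gives p43 = true.
But (!p43) is also a unit clause — contradiction.
Either choice for p22 ends in contradiction.
Either choice for p11 ends in contradiction.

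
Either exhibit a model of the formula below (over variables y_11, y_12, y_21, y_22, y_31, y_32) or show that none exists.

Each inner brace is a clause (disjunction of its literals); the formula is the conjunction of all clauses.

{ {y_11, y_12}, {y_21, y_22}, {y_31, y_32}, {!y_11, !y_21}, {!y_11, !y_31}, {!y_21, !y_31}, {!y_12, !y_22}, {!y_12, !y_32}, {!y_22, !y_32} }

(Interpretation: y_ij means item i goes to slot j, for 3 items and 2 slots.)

UNSATISFIABLE

Branch on y_11: set y_11 = true.
Unit clause (!y_21) forces y_21 = false.
Unit clause (y_22) forces y_22 = true.
Unit clause (!y_31) forces y_31 = false.
Unit clause (y_32) forces y_32 = true.
That conflicts with the unit clause (!y_32).
Backtrack on y_11: now try y_11 = false.
Unit clause (y_12) forces y_12 = true.
Unit clause (!y_22) forces y_22 = false.
Unit clause (y_21) forces y_21 = true.
Unit clause (!y_31) forces y_31 = false.
Unit clause (y_32) forces y_32 = true.
That conflicts with the unit clause (!y_32).
Both values of y_11 lead to a conflict.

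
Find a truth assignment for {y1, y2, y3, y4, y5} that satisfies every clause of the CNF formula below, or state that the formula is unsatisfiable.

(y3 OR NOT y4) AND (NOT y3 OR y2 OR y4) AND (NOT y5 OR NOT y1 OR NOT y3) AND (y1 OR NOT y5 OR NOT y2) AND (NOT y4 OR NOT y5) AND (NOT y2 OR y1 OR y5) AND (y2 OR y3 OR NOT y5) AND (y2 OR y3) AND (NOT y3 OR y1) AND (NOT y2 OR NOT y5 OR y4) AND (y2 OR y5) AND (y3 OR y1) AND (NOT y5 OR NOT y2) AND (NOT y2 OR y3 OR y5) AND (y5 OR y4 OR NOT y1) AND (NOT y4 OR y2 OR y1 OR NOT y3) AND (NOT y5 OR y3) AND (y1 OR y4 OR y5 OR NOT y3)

y1=true,  y2=true,  y3=true,  y4=true,  y5=false

Try y3 = true.
Unit clause (y1) forces y1 = true.
Unit clause (NOT y5) forces y5 = false.
Unit clause (y2) forces y2 = true.
Unit clause (y4) forces y4 = true.
Every clause now holds.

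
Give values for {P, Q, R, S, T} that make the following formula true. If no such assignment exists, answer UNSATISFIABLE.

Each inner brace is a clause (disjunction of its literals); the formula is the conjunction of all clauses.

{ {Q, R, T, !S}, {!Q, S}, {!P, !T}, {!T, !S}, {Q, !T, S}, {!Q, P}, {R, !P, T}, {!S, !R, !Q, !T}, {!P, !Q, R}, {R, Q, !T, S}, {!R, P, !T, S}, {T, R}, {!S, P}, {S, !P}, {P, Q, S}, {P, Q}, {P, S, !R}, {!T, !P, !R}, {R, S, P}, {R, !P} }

P=true, Q=false, R=true, S=true, T=false

Branch on Q: set Q = false.
Unit clause (P) forces P = true.
Unit clause (!T) forces T = false.
Unit clause (R) forces R = true.
Unit clause (S) forces S = true.
All clauses are satisfied.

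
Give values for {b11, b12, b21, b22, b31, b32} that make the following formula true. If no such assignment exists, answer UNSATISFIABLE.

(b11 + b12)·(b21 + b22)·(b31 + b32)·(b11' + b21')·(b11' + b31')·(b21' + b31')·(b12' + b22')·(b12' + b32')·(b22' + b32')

UNSATISFIABLE

Try b11 = 1.
Unit clause (b21') forces b21 = 0.
Unit clause (b22) forces b22 = 1.
Unit clause (b31') forces b31 = 0.
Unit clause (b32) forces b32 = 1.
Now (b32') is unsatisfied and unit — conflict.
Backtrack on b11: now try b11 = 0.
Unit clause (b12) forces b12 = 1.
Unit clause (b22') forces b22 = 0.
Unit clause (b21) forces b21 = 1.
Unit clause (b31') forces b31 = 0.
Unit clause (b32) forces b32 = 1.
Now (b32') is unsatisfied and unit — conflict.
Either choice for b11 ends in contradiction.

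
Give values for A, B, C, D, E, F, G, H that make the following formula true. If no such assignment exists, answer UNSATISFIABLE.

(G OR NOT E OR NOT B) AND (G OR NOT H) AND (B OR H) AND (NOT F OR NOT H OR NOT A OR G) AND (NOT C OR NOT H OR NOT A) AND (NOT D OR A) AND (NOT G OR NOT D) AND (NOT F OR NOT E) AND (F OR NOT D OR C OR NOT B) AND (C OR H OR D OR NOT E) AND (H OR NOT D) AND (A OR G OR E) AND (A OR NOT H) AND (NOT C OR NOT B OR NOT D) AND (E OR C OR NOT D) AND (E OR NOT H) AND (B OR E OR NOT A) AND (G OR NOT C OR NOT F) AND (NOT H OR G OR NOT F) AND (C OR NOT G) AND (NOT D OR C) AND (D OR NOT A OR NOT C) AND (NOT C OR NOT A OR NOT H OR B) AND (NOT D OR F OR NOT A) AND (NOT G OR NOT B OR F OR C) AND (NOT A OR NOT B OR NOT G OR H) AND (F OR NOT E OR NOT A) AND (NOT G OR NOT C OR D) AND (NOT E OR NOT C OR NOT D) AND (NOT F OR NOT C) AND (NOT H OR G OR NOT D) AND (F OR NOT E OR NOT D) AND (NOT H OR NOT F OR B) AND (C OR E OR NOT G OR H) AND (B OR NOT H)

Case G = false:
The clause (NOT H) is unit, so H = false.
The clause (B) is unit, so B = true.
The clause (NOT E) is unit, so E = false.
The clause (NOT D) is unit, so D = false.
The clause (A) is unit, so A = true.
The clause (NOT C) is unit, so C = false.
No clause remains; F is free.

A ↦ true, B ↦ true, C ↦ false, D ↦ false, E ↦ false, F ↦ true, G ↦ false, H ↦ false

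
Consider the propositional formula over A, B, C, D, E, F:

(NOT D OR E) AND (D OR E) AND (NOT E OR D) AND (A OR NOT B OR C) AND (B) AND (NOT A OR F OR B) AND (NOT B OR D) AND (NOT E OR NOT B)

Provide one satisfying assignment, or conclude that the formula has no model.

The clause (B) is unit, so B = true.
The clause (D) is unit, so D = true.
The clause (E) is unit, so E = true.
But (NOT E) is also a unit clause — contradiction.

UNSATISFIABLE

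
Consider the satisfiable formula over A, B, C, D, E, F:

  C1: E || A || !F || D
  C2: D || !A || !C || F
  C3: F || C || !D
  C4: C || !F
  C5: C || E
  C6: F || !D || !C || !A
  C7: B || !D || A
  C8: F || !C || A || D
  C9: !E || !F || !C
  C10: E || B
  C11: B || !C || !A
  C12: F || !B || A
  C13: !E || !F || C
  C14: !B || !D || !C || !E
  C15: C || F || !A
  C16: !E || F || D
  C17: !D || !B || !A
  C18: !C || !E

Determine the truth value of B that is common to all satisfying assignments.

Suppose B = false.
Unit clause (E) forces E = true.
Unit clause (!C) forces C = false.
Unit clause (!F) forces F = false.
Unit clause (!D) forces D = false.
But (D) is also a unit clause — contradiction.
So every satisfying assignment has B = True.

True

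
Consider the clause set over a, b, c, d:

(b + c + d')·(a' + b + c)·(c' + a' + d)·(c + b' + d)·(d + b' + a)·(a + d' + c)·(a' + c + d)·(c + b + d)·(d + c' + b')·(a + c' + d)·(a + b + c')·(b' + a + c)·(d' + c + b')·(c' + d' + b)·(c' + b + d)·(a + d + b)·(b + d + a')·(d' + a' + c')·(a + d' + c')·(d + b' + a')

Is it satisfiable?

No, unsatisfiable

Branch on b: set b = 1.
Branch on c: set c = 1.
From the singleton clause (d), d = 1.
From the singleton clause (a'), a = 0.
But (a) is also a unit clause — contradiction.
Backtrack on c: now try c = 0.
From the singleton clause (d), d = 1.
But (d') is also a unit clause — contradiction.
Either choice for c ends in contradiction.
Backtrack on b: now try b = 0.
Branch on c: set c = 1.
From the singleton clause (a), a = 1.
From the singleton clause (d), d = 1.
But (d') is also a unit clause — contradiction.
Backtrack on c: now try c = 0.
From the singleton clause (d'), d = 0.
But (d) is also a unit clause — contradiction.
Either choice for c ends in contradiction.
Either choice for b ends in contradiction.
No assignment satisfies every clause.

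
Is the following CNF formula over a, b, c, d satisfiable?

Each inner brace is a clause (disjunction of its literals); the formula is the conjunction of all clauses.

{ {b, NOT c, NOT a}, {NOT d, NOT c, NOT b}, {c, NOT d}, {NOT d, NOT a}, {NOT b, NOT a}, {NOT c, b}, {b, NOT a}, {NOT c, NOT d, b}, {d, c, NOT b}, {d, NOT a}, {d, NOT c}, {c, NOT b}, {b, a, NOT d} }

Try c = false.
Unit clause (NOT d) forces d = false.
Unit clause (NOT b) forces b = false.
Unit clause (NOT a) forces a = false.
This assignment satisfies each clause.
A satisfying assignment: a: false; b: false; c: false; d: false.

Satisfiable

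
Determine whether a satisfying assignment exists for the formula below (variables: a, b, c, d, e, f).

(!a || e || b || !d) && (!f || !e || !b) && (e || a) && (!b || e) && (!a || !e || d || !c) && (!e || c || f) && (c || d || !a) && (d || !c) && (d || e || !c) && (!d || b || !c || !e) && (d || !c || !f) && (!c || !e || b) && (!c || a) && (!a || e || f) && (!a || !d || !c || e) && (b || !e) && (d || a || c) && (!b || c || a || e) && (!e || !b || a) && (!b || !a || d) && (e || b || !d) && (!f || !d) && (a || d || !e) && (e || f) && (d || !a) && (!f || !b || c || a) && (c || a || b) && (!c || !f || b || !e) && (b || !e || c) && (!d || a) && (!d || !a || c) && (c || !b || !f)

Yes

Suppose e = true.
Unit clause (b) forces b = true.
Unit clause (!f) forces f = false.
Unit clause (c) forces c = true.
Unit clause (d) forces d = true.
Unit clause (a) forces a = true.
Every clause now holds.
A satisfying assignment: a ↦ true,  b ↦ true,  c ↦ true,  d ↦ true,  e ↦ true,  f ↦ false.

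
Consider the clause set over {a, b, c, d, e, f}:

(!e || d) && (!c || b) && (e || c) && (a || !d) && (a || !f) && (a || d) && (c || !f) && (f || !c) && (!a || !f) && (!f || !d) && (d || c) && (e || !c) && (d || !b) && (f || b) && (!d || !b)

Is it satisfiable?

Suppose e = false.
From the singleton clause (c), c = true.
But (!c) is also a unit clause — contradiction.
That branch fails; take e = true instead.
From the singleton clause (d), d = true.
From the singleton clause (a), a = true.
From the singleton clause (!f), f = false.
From the singleton clause (!c), c = false.
From the singleton clause (b), b = true.
But (!b) is also a unit clause — contradiction.
Either choice for e ends in contradiction.
No assignment satisfies every clause.

Unsatisfiable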